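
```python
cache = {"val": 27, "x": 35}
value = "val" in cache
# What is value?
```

Answer: True

Derivation:
Trace (tracking value):
cache = {'val': 27, 'x': 35}  # -> cache = {'val': 27, 'x': 35}
value = 'val' in cache  # -> value = True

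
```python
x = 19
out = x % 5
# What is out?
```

Trace (tracking out):
x = 19  # -> x = 19
out = x % 5  # -> out = 4

Answer: 4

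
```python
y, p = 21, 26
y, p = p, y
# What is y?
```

Trace (tracking y):
y, p = (21, 26)  # -> y = 21, p = 26
y, p = (p, y)  # -> y = 26, p = 21

Answer: 26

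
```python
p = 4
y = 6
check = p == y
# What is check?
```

Trace (tracking check):
p = 4  # -> p = 4
y = 6  # -> y = 6
check = p == y  # -> check = False

Answer: False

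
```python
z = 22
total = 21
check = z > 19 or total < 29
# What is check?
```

Trace (tracking check):
z = 22  # -> z = 22
total = 21  # -> total = 21
check = z > 19 or total < 29  # -> check = True

Answer: True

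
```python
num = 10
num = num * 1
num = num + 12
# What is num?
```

Answer: 22

Derivation:
Trace (tracking num):
num = 10  # -> num = 10
num = num * 1  # -> num = 10
num = num + 12  # -> num = 22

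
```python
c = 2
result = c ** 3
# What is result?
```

Trace (tracking result):
c = 2  # -> c = 2
result = c ** 3  # -> result = 8

Answer: 8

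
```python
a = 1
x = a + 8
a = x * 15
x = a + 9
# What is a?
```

Trace (tracking a):
a = 1  # -> a = 1
x = a + 8  # -> x = 9
a = x * 15  # -> a = 135
x = a + 9  # -> x = 144

Answer: 135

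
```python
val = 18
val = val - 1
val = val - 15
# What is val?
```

Trace (tracking val):
val = 18  # -> val = 18
val = val - 1  # -> val = 17
val = val - 15  # -> val = 2

Answer: 2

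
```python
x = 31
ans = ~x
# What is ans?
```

Answer: -32

Derivation:
Trace (tracking ans):
x = 31  # -> x = 31
ans = ~x  # -> ans = -32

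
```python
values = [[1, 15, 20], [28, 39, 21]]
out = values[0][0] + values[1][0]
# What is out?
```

Answer: 29

Derivation:
Trace (tracking out):
values = [[1, 15, 20], [28, 39, 21]]  # -> values = [[1, 15, 20], [28, 39, 21]]
out = values[0][0] + values[1][0]  # -> out = 29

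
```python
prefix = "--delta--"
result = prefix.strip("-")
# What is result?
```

Trace (tracking result):
prefix = '--delta--'  # -> prefix = '--delta--'
result = prefix.strip('-')  # -> result = 'delta'

Answer: 'delta'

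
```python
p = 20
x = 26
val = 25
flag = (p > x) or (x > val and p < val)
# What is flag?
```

Trace (tracking flag):
p = 20  # -> p = 20
x = 26  # -> x = 26
val = 25  # -> val = 25
flag = p > x or (x > val and p < val)  # -> flag = True

Answer: True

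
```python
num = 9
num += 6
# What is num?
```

Answer: 15

Derivation:
Trace (tracking num):
num = 9  # -> num = 9
num += 6  # -> num = 15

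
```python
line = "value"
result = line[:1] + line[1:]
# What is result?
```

Answer: 'value'

Derivation:
Trace (tracking result):
line = 'value'  # -> line = 'value'
result = line[:1] + line[1:]  # -> result = 'value'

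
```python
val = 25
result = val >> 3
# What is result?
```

Trace (tracking result):
val = 25  # -> val = 25
result = val >> 3  # -> result = 3

Answer: 3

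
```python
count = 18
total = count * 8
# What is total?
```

Answer: 144

Derivation:
Trace (tracking total):
count = 18  # -> count = 18
total = count * 8  # -> total = 144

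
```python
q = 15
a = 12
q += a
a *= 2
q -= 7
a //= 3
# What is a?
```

Trace (tracking a):
q = 15  # -> q = 15
a = 12  # -> a = 12
q += a  # -> q = 27
a *= 2  # -> a = 24
q -= 7  # -> q = 20
a //= 3  # -> a = 8

Answer: 8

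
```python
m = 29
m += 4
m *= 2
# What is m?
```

Answer: 66

Derivation:
Trace (tracking m):
m = 29  # -> m = 29
m += 4  # -> m = 33
m *= 2  # -> m = 66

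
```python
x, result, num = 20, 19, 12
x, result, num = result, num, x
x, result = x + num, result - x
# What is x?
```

Answer: 39

Derivation:
Trace (tracking x):
x, result, num = (20, 19, 12)  # -> x = 20, result = 19, num = 12
x, result, num = (result, num, x)  # -> x = 19, result = 12, num = 20
x, result = (x + num, result - x)  # -> x = 39, result = -7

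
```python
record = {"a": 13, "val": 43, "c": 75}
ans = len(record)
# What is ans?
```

Trace (tracking ans):
record = {'a': 13, 'val': 43, 'c': 75}  # -> record = {'a': 13, 'val': 43, 'c': 75}
ans = len(record)  # -> ans = 3

Answer: 3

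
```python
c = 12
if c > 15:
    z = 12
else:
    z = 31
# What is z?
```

Answer: 31

Derivation:
Trace (tracking z):
c = 12  # -> c = 12
if c > 15:  # condition is False
else:
    z = 31  # -> z = 31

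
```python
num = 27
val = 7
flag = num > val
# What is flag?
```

Trace (tracking flag):
num = 27  # -> num = 27
val = 7  # -> val = 7
flag = num > val  # -> flag = True

Answer: True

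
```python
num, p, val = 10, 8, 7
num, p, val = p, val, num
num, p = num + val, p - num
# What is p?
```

Trace (tracking p):
num, p, val = (10, 8, 7)  # -> num = 10, p = 8, val = 7
num, p, val = (p, val, num)  # -> num = 8, p = 7, val = 10
num, p = (num + val, p - num)  # -> num = 18, p = -1

Answer: -1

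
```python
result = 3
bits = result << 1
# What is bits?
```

Trace (tracking bits):
result = 3  # -> result = 3
bits = result << 1  # -> bits = 6

Answer: 6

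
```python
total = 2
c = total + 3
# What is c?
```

Trace (tracking c):
total = 2  # -> total = 2
c = total + 3  # -> c = 5

Answer: 5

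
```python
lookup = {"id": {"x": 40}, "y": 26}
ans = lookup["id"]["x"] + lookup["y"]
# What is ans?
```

Answer: 66

Derivation:
Trace (tracking ans):
lookup = {'id': {'x': 40}, 'y': 26}  # -> lookup = {'id': {'x': 40}, 'y': 26}
ans = lookup['id']['x'] + lookup['y']  # -> ans = 66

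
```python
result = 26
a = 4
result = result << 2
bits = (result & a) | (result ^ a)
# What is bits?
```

Trace (tracking bits):
result = 26  # -> result = 26
a = 4  # -> a = 4
result = result << 2  # -> result = 104
bits = result & a | result ^ a  # -> bits = 108

Answer: 108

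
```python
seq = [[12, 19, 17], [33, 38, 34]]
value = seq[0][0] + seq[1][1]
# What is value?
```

Trace (tracking value):
seq = [[12, 19, 17], [33, 38, 34]]  # -> seq = [[12, 19, 17], [33, 38, 34]]
value = seq[0][0] + seq[1][1]  # -> value = 50

Answer: 50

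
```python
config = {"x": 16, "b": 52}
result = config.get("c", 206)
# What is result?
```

Trace (tracking result):
config = {'x': 16, 'b': 52}  # -> config = {'x': 16, 'b': 52}
result = config.get('c', 206)  # -> result = 206

Answer: 206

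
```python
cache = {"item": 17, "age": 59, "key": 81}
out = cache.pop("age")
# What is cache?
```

Answer: {'item': 17, 'key': 81}

Derivation:
Trace (tracking cache):
cache = {'item': 17, 'age': 59, 'key': 81}  # -> cache = {'item': 17, 'age': 59, 'key': 81}
out = cache.pop('age')  # -> out = 59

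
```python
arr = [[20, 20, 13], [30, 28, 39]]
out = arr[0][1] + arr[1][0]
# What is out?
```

Answer: 50

Derivation:
Trace (tracking out):
arr = [[20, 20, 13], [30, 28, 39]]  # -> arr = [[20, 20, 13], [30, 28, 39]]
out = arr[0][1] + arr[1][0]  # -> out = 50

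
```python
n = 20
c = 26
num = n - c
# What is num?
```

Trace (tracking num):
n = 20  # -> n = 20
c = 26  # -> c = 26
num = n - c  # -> num = -6

Answer: -6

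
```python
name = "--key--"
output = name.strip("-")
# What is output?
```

Answer: 'key'

Derivation:
Trace (tracking output):
name = '--key--'  # -> name = '--key--'
output = name.strip('-')  # -> output = 'key'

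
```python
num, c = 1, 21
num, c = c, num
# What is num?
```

Answer: 21

Derivation:
Trace (tracking num):
num, c = (1, 21)  # -> num = 1, c = 21
num, c = (c, num)  # -> num = 21, c = 1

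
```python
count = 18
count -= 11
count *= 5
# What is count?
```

Answer: 35

Derivation:
Trace (tracking count):
count = 18  # -> count = 18
count -= 11  # -> count = 7
count *= 5  # -> count = 35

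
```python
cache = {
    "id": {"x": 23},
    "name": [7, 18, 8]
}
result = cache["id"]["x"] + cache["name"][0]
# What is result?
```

Trace (tracking result):
cache = {'id': {'x': 23}, 'name': [7, 18, 8]}  # -> cache = {'id': {'x': 23}, 'name': [7, 18, 8]}
result = cache['id']['x'] + cache['name'][0]  # -> result = 30

Answer: 30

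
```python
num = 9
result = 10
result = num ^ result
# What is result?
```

Answer: 3

Derivation:
Trace (tracking result):
num = 9  # -> num = 9
result = 10  # -> result = 10
result = num ^ result  # -> result = 3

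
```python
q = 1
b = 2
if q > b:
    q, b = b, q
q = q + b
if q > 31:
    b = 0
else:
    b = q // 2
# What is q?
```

Trace (tracking q):
q = 1  # -> q = 1
b = 2  # -> b = 2
if q > b:  # condition is False
q = q + b  # -> q = 3
if q > 31:  # condition is False
else:
    b = q // 2  # -> b = 1

Answer: 3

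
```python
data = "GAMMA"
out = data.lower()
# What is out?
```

Answer: 'gamma'

Derivation:
Trace (tracking out):
data = 'GAMMA'  # -> data = 'GAMMA'
out = data.lower()  # -> out = 'gamma'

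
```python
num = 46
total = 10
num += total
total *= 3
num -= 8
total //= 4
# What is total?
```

Trace (tracking total):
num = 46  # -> num = 46
total = 10  # -> total = 10
num += total  # -> num = 56
total *= 3  # -> total = 30
num -= 8  # -> num = 48
total //= 4  # -> total = 7

Answer: 7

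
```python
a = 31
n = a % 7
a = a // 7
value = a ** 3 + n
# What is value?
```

Trace (tracking value):
a = 31  # -> a = 31
n = a % 7  # -> n = 3
a = a // 7  # -> a = 4
value = a ** 3 + n  # -> value = 67

Answer: 67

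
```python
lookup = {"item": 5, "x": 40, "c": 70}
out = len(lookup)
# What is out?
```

Trace (tracking out):
lookup = {'item': 5, 'x': 40, 'c': 70}  # -> lookup = {'item': 5, 'x': 40, 'c': 70}
out = len(lookup)  # -> out = 3

Answer: 3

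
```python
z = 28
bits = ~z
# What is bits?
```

Answer: -29

Derivation:
Trace (tracking bits):
z = 28  # -> z = 28
bits = ~z  # -> bits = -29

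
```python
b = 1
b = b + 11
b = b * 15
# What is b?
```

Answer: 180

Derivation:
Trace (tracking b):
b = 1  # -> b = 1
b = b + 11  # -> b = 12
b = b * 15  # -> b = 180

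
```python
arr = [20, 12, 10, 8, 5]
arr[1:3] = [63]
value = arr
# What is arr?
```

Answer: [20, 63, 8, 5]

Derivation:
Trace (tracking arr):
arr = [20, 12, 10, 8, 5]  # -> arr = [20, 12, 10, 8, 5]
arr[1:3] = [63]  # -> arr = [20, 63, 8, 5]
value = arr  # -> value = [20, 63, 8, 5]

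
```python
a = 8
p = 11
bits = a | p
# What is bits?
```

Trace (tracking bits):
a = 8  # -> a = 8
p = 11  # -> p = 11
bits = a | p  # -> bits = 11

Answer: 11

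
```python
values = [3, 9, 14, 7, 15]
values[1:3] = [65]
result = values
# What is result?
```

Trace (tracking result):
values = [3, 9, 14, 7, 15]  # -> values = [3, 9, 14, 7, 15]
values[1:3] = [65]  # -> values = [3, 65, 7, 15]
result = values  # -> result = [3, 65, 7, 15]

Answer: [3, 65, 7, 15]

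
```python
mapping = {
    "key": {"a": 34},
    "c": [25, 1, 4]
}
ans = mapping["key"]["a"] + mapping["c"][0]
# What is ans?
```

Answer: 59

Derivation:
Trace (tracking ans):
mapping = {'key': {'a': 34}, 'c': [25, 1, 4]}  # -> mapping = {'key': {'a': 34}, 'c': [25, 1, 4]}
ans = mapping['key']['a'] + mapping['c'][0]  # -> ans = 59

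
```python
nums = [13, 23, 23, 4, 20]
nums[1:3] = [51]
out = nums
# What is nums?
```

Answer: [13, 51, 4, 20]

Derivation:
Trace (tracking nums):
nums = [13, 23, 23, 4, 20]  # -> nums = [13, 23, 23, 4, 20]
nums[1:3] = [51]  # -> nums = [13, 51, 4, 20]
out = nums  # -> out = [13, 51, 4, 20]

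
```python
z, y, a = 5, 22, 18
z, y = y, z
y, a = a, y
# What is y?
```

Trace (tracking y):
z, y, a = (5, 22, 18)  # -> z = 5, y = 22, a = 18
z, y = (y, z)  # -> z = 22, y = 5
y, a = (a, y)  # -> y = 18, a = 5

Answer: 18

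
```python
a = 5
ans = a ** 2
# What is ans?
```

Answer: 25

Derivation:
Trace (tracking ans):
a = 5  # -> a = 5
ans = a ** 2  # -> ans = 25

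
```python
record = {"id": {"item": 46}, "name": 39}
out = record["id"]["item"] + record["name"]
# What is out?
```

Trace (tracking out):
record = {'id': {'item': 46}, 'name': 39}  # -> record = {'id': {'item': 46}, 'name': 39}
out = record['id']['item'] + record['name']  # -> out = 85

Answer: 85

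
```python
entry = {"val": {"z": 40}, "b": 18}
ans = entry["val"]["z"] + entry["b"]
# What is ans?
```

Trace (tracking ans):
entry = {'val': {'z': 40}, 'b': 18}  # -> entry = {'val': {'z': 40}, 'b': 18}
ans = entry['val']['z'] + entry['b']  # -> ans = 58

Answer: 58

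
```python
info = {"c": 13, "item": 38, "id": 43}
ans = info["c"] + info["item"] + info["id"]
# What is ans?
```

Answer: 94

Derivation:
Trace (tracking ans):
info = {'c': 13, 'item': 38, 'id': 43}  # -> info = {'c': 13, 'item': 38, 'id': 43}
ans = info['c'] + info['item'] + info['id']  # -> ans = 94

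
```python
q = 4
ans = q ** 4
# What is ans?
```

Trace (tracking ans):
q = 4  # -> q = 4
ans = q ** 4  # -> ans = 256

Answer: 256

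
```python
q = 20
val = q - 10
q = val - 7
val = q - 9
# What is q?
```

Answer: 3

Derivation:
Trace (tracking q):
q = 20  # -> q = 20
val = q - 10  # -> val = 10
q = val - 7  # -> q = 3
val = q - 9  # -> val = -6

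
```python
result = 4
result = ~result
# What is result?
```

Trace (tracking result):
result = 4  # -> result = 4
result = ~result  # -> result = -5

Answer: -5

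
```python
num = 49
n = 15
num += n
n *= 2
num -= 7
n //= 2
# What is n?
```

Trace (tracking n):
num = 49  # -> num = 49
n = 15  # -> n = 15
num += n  # -> num = 64
n *= 2  # -> n = 30
num -= 7  # -> num = 57
n //= 2  # -> n = 15

Answer: 15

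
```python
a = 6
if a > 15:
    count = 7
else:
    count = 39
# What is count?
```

Answer: 39

Derivation:
Trace (tracking count):
a = 6  # -> a = 6
if a > 15:  # condition is False
else:
    count = 39  # -> count = 39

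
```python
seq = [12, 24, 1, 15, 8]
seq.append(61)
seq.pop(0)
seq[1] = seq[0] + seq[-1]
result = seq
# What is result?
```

Answer: [24, 85, 15, 8, 61]

Derivation:
Trace (tracking result):
seq = [12, 24, 1, 15, 8]  # -> seq = [12, 24, 1, 15, 8]
seq.append(61)  # -> seq = [12, 24, 1, 15, 8, 61]
seq.pop(0)  # -> seq = [24, 1, 15, 8, 61]
seq[1] = seq[0] + seq[-1]  # -> seq = [24, 85, 15, 8, 61]
result = seq  # -> result = [24, 85, 15, 8, 61]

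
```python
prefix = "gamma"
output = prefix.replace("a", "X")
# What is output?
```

Trace (tracking output):
prefix = 'gamma'  # -> prefix = 'gamma'
output = prefix.replace('a', 'X')  # -> output = 'gXmmX'

Answer: 'gXmmX'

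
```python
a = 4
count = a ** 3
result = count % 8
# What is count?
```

Answer: 64

Derivation:
Trace (tracking count):
a = 4  # -> a = 4
count = a ** 3  # -> count = 64
result = count % 8  # -> result = 0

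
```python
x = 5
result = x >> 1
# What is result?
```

Trace (tracking result):
x = 5  # -> x = 5
result = x >> 1  # -> result = 2

Answer: 2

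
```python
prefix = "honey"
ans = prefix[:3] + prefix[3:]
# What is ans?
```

Trace (tracking ans):
prefix = 'honey'  # -> prefix = 'honey'
ans = prefix[:3] + prefix[3:]  # -> ans = 'honey'

Answer: 'honey'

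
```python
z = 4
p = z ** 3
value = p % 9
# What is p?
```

Trace (tracking p):
z = 4  # -> z = 4
p = z ** 3  # -> p = 64
value = p % 9  # -> value = 1

Answer: 64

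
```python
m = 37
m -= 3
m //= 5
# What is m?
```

Trace (tracking m):
m = 37  # -> m = 37
m -= 3  # -> m = 34
m //= 5  # -> m = 6

Answer: 6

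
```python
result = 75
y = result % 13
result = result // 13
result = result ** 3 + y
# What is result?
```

Answer: 135

Derivation:
Trace (tracking result):
result = 75  # -> result = 75
y = result % 13  # -> y = 10
result = result // 13  # -> result = 5
result = result ** 3 + y  # -> result = 135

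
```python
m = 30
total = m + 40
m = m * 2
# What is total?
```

Answer: 70

Derivation:
Trace (tracking total):
m = 30  # -> m = 30
total = m + 40  # -> total = 70
m = m * 2  # -> m = 60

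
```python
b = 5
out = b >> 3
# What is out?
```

Trace (tracking out):
b = 5  # -> b = 5
out = b >> 3  # -> out = 0

Answer: 0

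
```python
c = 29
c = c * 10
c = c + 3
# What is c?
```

Answer: 293

Derivation:
Trace (tracking c):
c = 29  # -> c = 29
c = c * 10  # -> c = 290
c = c + 3  # -> c = 293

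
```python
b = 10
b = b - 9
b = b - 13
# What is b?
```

Trace (tracking b):
b = 10  # -> b = 10
b = b - 9  # -> b = 1
b = b - 13  # -> b = -12

Answer: -12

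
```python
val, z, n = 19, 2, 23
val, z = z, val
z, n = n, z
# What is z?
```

Trace (tracking z):
val, z, n = (19, 2, 23)  # -> val = 19, z = 2, n = 23
val, z = (z, val)  # -> val = 2, z = 19
z, n = (n, z)  # -> z = 23, n = 19

Answer: 23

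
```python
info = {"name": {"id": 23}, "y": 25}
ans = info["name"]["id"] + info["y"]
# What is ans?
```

Trace (tracking ans):
info = {'name': {'id': 23}, 'y': 25}  # -> info = {'name': {'id': 23}, 'y': 25}
ans = info['name']['id'] + info['y']  # -> ans = 48

Answer: 48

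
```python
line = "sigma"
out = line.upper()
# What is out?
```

Trace (tracking out):
line = 'sigma'  # -> line = 'sigma'
out = line.upper()  # -> out = 'SIGMA'

Answer: 'SIGMA'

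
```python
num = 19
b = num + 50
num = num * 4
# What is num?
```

Trace (tracking num):
num = 19  # -> num = 19
b = num + 50  # -> b = 69
num = num * 4  # -> num = 76

Answer: 76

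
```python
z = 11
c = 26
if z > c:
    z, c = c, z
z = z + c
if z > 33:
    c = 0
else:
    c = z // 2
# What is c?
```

Trace (tracking c):
z = 11  # -> z = 11
c = 26  # -> c = 26
if z > c:  # condition is False
z = z + c  # -> z = 37
if z > 33:  # condition is True
    c = 0  # -> c = 0

Answer: 0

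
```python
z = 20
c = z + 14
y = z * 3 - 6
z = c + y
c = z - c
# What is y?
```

Answer: 54

Derivation:
Trace (tracking y):
z = 20  # -> z = 20
c = z + 14  # -> c = 34
y = z * 3 - 6  # -> y = 54
z = c + y  # -> z = 88
c = z - c  # -> c = 54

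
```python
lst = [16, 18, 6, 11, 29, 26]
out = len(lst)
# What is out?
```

Trace (tracking out):
lst = [16, 18, 6, 11, 29, 26]  # -> lst = [16, 18, 6, 11, 29, 26]
out = len(lst)  # -> out = 6

Answer: 6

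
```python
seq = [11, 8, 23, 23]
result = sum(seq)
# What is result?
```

Trace (tracking result):
seq = [11, 8, 23, 23]  # -> seq = [11, 8, 23, 23]
result = sum(seq)  # -> result = 65

Answer: 65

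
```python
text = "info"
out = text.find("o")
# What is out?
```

Answer: 3

Derivation:
Trace (tracking out):
text = 'info'  # -> text = 'info'
out = text.find('o')  # -> out = 3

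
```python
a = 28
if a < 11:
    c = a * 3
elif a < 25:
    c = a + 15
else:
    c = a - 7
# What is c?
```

Answer: 21

Derivation:
Trace (tracking c):
a = 28  # -> a = 28
if a < 11:  # condition is False
elif a < 25:  # condition is False
else:
    c = a - 7  # -> c = 21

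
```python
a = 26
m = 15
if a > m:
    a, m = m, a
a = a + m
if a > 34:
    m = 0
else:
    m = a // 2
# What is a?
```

Answer: 41

Derivation:
Trace (tracking a):
a = 26  # -> a = 26
m = 15  # -> m = 15
if a > m:  # condition is True
    a, m = (m, a)  # -> a = 15, m = 26
a = a + m  # -> a = 41
if a > 34:  # condition is True
    m = 0  # -> m = 0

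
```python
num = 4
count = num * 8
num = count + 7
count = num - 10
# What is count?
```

Answer: 29

Derivation:
Trace (tracking count):
num = 4  # -> num = 4
count = num * 8  # -> count = 32
num = count + 7  # -> num = 39
count = num - 10  # -> count = 29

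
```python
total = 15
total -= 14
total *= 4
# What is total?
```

Trace (tracking total):
total = 15  # -> total = 15
total -= 14  # -> total = 1
total *= 4  # -> total = 4

Answer: 4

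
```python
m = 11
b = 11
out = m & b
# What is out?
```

Trace (tracking out):
m = 11  # -> m = 11
b = 11  # -> b = 11
out = m & b  # -> out = 11

Answer: 11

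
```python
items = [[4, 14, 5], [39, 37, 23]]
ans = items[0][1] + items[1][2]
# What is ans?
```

Answer: 37

Derivation:
Trace (tracking ans):
items = [[4, 14, 5], [39, 37, 23]]  # -> items = [[4, 14, 5], [39, 37, 23]]
ans = items[0][1] + items[1][2]  # -> ans = 37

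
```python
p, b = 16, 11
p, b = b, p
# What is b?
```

Answer: 16

Derivation:
Trace (tracking b):
p, b = (16, 11)  # -> p = 16, b = 11
p, b = (b, p)  # -> p = 11, b = 16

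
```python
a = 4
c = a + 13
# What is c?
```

Answer: 17

Derivation:
Trace (tracking c):
a = 4  # -> a = 4
c = a + 13  # -> c = 17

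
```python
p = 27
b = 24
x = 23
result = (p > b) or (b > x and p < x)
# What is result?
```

Answer: True

Derivation:
Trace (tracking result):
p = 27  # -> p = 27
b = 24  # -> b = 24
x = 23  # -> x = 23
result = p > b or (b > x and p < x)  # -> result = True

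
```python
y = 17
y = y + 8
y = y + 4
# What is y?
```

Answer: 29

Derivation:
Trace (tracking y):
y = 17  # -> y = 17
y = y + 8  # -> y = 25
y = y + 4  # -> y = 29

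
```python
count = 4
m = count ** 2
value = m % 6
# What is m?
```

Answer: 16

Derivation:
Trace (tracking m):
count = 4  # -> count = 4
m = count ** 2  # -> m = 16
value = m % 6  # -> value = 4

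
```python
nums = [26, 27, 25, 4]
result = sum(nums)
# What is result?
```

Trace (tracking result):
nums = [26, 27, 25, 4]  # -> nums = [26, 27, 25, 4]
result = sum(nums)  # -> result = 82

Answer: 82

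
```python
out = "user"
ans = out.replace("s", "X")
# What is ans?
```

Trace (tracking ans):
out = 'user'  # -> out = 'user'
ans = out.replace('s', 'X')  # -> ans = 'uXer'

Answer: 'uXer'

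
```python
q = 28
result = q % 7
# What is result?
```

Answer: 0

Derivation:
Trace (tracking result):
q = 28  # -> q = 28
result = q % 7  # -> result = 0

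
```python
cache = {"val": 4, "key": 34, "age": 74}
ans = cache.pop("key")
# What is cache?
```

Trace (tracking cache):
cache = {'val': 4, 'key': 34, 'age': 74}  # -> cache = {'val': 4, 'key': 34, 'age': 74}
ans = cache.pop('key')  # -> ans = 34

Answer: {'val': 4, 'age': 74}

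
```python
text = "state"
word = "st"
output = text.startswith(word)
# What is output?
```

Trace (tracking output):
text = 'state'  # -> text = 'state'
word = 'st'  # -> word = 'st'
output = text.startswith(word)  # -> output = True

Answer: True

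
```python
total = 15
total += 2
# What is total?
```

Trace (tracking total):
total = 15  # -> total = 15
total += 2  # -> total = 17

Answer: 17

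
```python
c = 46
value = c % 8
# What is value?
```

Answer: 6

Derivation:
Trace (tracking value):
c = 46  # -> c = 46
value = c % 8  # -> value = 6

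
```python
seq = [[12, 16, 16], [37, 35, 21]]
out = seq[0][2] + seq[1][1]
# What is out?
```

Trace (tracking out):
seq = [[12, 16, 16], [37, 35, 21]]  # -> seq = [[12, 16, 16], [37, 35, 21]]
out = seq[0][2] + seq[1][1]  # -> out = 51

Answer: 51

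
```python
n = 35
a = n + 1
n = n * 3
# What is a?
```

Trace (tracking a):
n = 35  # -> n = 35
a = n + 1  # -> a = 36
n = n * 3  # -> n = 105

Answer: 36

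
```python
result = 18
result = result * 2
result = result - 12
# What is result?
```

Answer: 24

Derivation:
Trace (tracking result):
result = 18  # -> result = 18
result = result * 2  # -> result = 36
result = result - 12  # -> result = 24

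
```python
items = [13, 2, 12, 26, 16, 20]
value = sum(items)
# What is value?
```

Answer: 89

Derivation:
Trace (tracking value):
items = [13, 2, 12, 26, 16, 20]  # -> items = [13, 2, 12, 26, 16, 20]
value = sum(items)  # -> value = 89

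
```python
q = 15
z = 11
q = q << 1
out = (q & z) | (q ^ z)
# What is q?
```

Answer: 30

Derivation:
Trace (tracking q):
q = 15  # -> q = 15
z = 11  # -> z = 11
q = q << 1  # -> q = 30
out = q & z | q ^ z  # -> out = 31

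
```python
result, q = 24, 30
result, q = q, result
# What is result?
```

Trace (tracking result):
result, q = (24, 30)  # -> result = 24, q = 30
result, q = (q, result)  # -> result = 30, q = 24

Answer: 30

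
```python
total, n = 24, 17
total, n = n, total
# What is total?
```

Answer: 17

Derivation:
Trace (tracking total):
total, n = (24, 17)  # -> total = 24, n = 17
total, n = (n, total)  # -> total = 17, n = 24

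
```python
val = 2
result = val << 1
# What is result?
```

Answer: 4

Derivation:
Trace (tracking result):
val = 2  # -> val = 2
result = val << 1  # -> result = 4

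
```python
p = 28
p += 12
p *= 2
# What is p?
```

Answer: 80

Derivation:
Trace (tracking p):
p = 28  # -> p = 28
p += 12  # -> p = 40
p *= 2  # -> p = 80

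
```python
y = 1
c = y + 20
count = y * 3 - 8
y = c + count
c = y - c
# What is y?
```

Trace (tracking y):
y = 1  # -> y = 1
c = y + 20  # -> c = 21
count = y * 3 - 8  # -> count = -5
y = c + count  # -> y = 16
c = y - c  # -> c = -5

Answer: 16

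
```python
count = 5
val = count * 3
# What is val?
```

Trace (tracking val):
count = 5  # -> count = 5
val = count * 3  # -> val = 15

Answer: 15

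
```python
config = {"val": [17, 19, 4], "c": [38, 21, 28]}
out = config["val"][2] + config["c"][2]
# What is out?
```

Answer: 32

Derivation:
Trace (tracking out):
config = {'val': [17, 19, 4], 'c': [38, 21, 28]}  # -> config = {'val': [17, 19, 4], 'c': [38, 21, 28]}
out = config['val'][2] + config['c'][2]  # -> out = 32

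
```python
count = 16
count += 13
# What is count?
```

Answer: 29

Derivation:
Trace (tracking count):
count = 16  # -> count = 16
count += 13  # -> count = 29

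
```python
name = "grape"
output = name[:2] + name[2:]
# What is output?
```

Trace (tracking output):
name = 'grape'  # -> name = 'grape'
output = name[:2] + name[2:]  # -> output = 'grape'

Answer: 'grape'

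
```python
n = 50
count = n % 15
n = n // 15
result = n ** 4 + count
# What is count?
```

Answer: 5

Derivation:
Trace (tracking count):
n = 50  # -> n = 50
count = n % 15  # -> count = 5
n = n // 15  # -> n = 3
result = n ** 4 + count  # -> result = 86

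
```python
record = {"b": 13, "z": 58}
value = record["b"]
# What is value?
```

Trace (tracking value):
record = {'b': 13, 'z': 58}  # -> record = {'b': 13, 'z': 58}
value = record['b']  # -> value = 13

Answer: 13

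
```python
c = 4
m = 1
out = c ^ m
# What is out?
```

Answer: 5

Derivation:
Trace (tracking out):
c = 4  # -> c = 4
m = 1  # -> m = 1
out = c ^ m  # -> out = 5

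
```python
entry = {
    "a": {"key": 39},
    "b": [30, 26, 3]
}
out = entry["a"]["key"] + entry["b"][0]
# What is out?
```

Answer: 69

Derivation:
Trace (tracking out):
entry = {'a': {'key': 39}, 'b': [30, 26, 3]}  # -> entry = {'a': {'key': 39}, 'b': [30, 26, 3]}
out = entry['a']['key'] + entry['b'][0]  # -> out = 69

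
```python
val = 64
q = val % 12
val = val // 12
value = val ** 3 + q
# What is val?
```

Answer: 5

Derivation:
Trace (tracking val):
val = 64  # -> val = 64
q = val % 12  # -> q = 4
val = val // 12  # -> val = 5
value = val ** 3 + q  # -> value = 129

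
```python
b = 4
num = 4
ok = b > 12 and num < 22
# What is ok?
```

Trace (tracking ok):
b = 4  # -> b = 4
num = 4  # -> num = 4
ok = b > 12 and num < 22  # -> ok = False

Answer: False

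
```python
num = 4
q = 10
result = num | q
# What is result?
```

Trace (tracking result):
num = 4  # -> num = 4
q = 10  # -> q = 10
result = num | q  # -> result = 14

Answer: 14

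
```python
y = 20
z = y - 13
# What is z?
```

Trace (tracking z):
y = 20  # -> y = 20
z = y - 13  # -> z = 7

Answer: 7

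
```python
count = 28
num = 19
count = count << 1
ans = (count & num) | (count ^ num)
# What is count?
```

Answer: 56

Derivation:
Trace (tracking count):
count = 28  # -> count = 28
num = 19  # -> num = 19
count = count << 1  # -> count = 56
ans = count & num | count ^ num  # -> ans = 59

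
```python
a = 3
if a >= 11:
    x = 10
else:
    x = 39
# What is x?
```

Answer: 39

Derivation:
Trace (tracking x):
a = 3  # -> a = 3
if a >= 11:  # condition is False
else:
    x = 39  # -> x = 39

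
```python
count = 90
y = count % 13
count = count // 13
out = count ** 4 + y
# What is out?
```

Answer: 1308

Derivation:
Trace (tracking out):
count = 90  # -> count = 90
y = count % 13  # -> y = 12
count = count // 13  # -> count = 6
out = count ** 4 + y  # -> out = 1308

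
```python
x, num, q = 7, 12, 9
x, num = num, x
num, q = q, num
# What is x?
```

Answer: 12

Derivation:
Trace (tracking x):
x, num, q = (7, 12, 9)  # -> x = 7, num = 12, q = 9
x, num = (num, x)  # -> x = 12, num = 7
num, q = (q, num)  # -> num = 9, q = 7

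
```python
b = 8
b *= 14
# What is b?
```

Trace (tracking b):
b = 8  # -> b = 8
b *= 14  # -> b = 112

Answer: 112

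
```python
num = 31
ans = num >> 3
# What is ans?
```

Trace (tracking ans):
num = 31  # -> num = 31
ans = num >> 3  # -> ans = 3

Answer: 3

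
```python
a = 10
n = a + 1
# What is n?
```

Trace (tracking n):
a = 10  # -> a = 10
n = a + 1  # -> n = 11

Answer: 11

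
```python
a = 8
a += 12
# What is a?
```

Answer: 20

Derivation:
Trace (tracking a):
a = 8  # -> a = 8
a += 12  # -> a = 20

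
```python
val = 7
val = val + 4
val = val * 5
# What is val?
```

Trace (tracking val):
val = 7  # -> val = 7
val = val + 4  # -> val = 11
val = val * 5  # -> val = 55

Answer: 55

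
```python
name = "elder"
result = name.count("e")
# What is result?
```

Answer: 2

Derivation:
Trace (tracking result):
name = 'elder'  # -> name = 'elder'
result = name.count('e')  # -> result = 2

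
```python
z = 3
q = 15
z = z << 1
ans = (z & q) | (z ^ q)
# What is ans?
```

Trace (tracking ans):
z = 3  # -> z = 3
q = 15  # -> q = 15
z = z << 1  # -> z = 6
ans = z & q | z ^ q  # -> ans = 15

Answer: 15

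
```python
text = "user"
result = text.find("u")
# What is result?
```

Trace (tracking result):
text = 'user'  # -> text = 'user'
result = text.find('u')  # -> result = 0

Answer: 0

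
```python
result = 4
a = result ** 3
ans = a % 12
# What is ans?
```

Trace (tracking ans):
result = 4  # -> result = 4
a = result ** 3  # -> a = 64
ans = a % 12  # -> ans = 4

Answer: 4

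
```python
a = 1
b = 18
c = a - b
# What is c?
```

Answer: -17

Derivation:
Trace (tracking c):
a = 1  # -> a = 1
b = 18  # -> b = 18
c = a - b  # -> c = -17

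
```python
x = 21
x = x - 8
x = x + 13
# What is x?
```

Trace (tracking x):
x = 21  # -> x = 21
x = x - 8  # -> x = 13
x = x + 13  # -> x = 26

Answer: 26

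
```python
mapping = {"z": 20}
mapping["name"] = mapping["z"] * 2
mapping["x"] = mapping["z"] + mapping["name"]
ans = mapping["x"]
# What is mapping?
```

Answer: {'z': 20, 'name': 40, 'x': 60}

Derivation:
Trace (tracking mapping):
mapping = {'z': 20}  # -> mapping = {'z': 20}
mapping['name'] = mapping['z'] * 2  # -> mapping = {'z': 20, 'name': 40}
mapping['x'] = mapping['z'] + mapping['name']  # -> mapping = {'z': 20, 'name': 40, 'x': 60}
ans = mapping['x']  # -> ans = 60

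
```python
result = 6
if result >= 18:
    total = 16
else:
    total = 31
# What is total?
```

Trace (tracking total):
result = 6  # -> result = 6
if result >= 18:  # condition is False
else:
    total = 31  # -> total = 31

Answer: 31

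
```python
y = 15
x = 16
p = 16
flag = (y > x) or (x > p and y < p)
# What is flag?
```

Trace (tracking flag):
y = 15  # -> y = 15
x = 16  # -> x = 16
p = 16  # -> p = 16
flag = y > x or (x > p and y < p)  # -> flag = False

Answer: False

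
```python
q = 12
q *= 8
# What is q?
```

Answer: 96

Derivation:
Trace (tracking q):
q = 12  # -> q = 12
q *= 8  # -> q = 96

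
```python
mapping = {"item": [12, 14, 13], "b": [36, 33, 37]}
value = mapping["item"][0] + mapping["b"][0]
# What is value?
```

Trace (tracking value):
mapping = {'item': [12, 14, 13], 'b': [36, 33, 37]}  # -> mapping = {'item': [12, 14, 13], 'b': [36, 33, 37]}
value = mapping['item'][0] + mapping['b'][0]  # -> value = 48

Answer: 48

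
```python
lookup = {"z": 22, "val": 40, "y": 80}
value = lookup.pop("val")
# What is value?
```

Answer: 40

Derivation:
Trace (tracking value):
lookup = {'z': 22, 'val': 40, 'y': 80}  # -> lookup = {'z': 22, 'val': 40, 'y': 80}
value = lookup.pop('val')  # -> value = 40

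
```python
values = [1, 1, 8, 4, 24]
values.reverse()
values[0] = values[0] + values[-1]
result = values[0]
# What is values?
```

Answer: [25, 4, 8, 1, 1]

Derivation:
Trace (tracking values):
values = [1, 1, 8, 4, 24]  # -> values = [1, 1, 8, 4, 24]
values.reverse()  # -> values = [24, 4, 8, 1, 1]
values[0] = values[0] + values[-1]  # -> values = [25, 4, 8, 1, 1]
result = values[0]  # -> result = 25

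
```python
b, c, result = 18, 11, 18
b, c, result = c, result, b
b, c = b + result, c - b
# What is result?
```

Trace (tracking result):
b, c, result = (18, 11, 18)  # -> b = 18, c = 11, result = 18
b, c, result = (c, result, b)  # -> b = 11, c = 18, result = 18
b, c = (b + result, c - b)  # -> b = 29, c = 7

Answer: 18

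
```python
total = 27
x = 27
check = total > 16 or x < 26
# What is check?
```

Trace (tracking check):
total = 27  # -> total = 27
x = 27  # -> x = 27
check = total > 16 or x < 26  # -> check = True

Answer: True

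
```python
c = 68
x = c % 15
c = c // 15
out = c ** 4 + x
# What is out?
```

Trace (tracking out):
c = 68  # -> c = 68
x = c % 15  # -> x = 8
c = c // 15  # -> c = 4
out = c ** 4 + x  # -> out = 264

Answer: 264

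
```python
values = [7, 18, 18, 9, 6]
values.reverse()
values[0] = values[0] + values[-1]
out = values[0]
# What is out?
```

Trace (tracking out):
values = [7, 18, 18, 9, 6]  # -> values = [7, 18, 18, 9, 6]
values.reverse()  # -> values = [6, 9, 18, 18, 7]
values[0] = values[0] + values[-1]  # -> values = [13, 9, 18, 18, 7]
out = values[0]  # -> out = 13

Answer: 13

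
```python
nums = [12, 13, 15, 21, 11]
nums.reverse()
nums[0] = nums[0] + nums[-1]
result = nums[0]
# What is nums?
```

Answer: [23, 21, 15, 13, 12]

Derivation:
Trace (tracking nums):
nums = [12, 13, 15, 21, 11]  # -> nums = [12, 13, 15, 21, 11]
nums.reverse()  # -> nums = [11, 21, 15, 13, 12]
nums[0] = nums[0] + nums[-1]  # -> nums = [23, 21, 15, 13, 12]
result = nums[0]  # -> result = 23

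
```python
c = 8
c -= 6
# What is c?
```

Answer: 2

Derivation:
Trace (tracking c):
c = 8  # -> c = 8
c -= 6  # -> c = 2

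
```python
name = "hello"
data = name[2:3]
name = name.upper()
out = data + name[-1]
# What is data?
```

Answer: 'l'

Derivation:
Trace (tracking data):
name = 'hello'  # -> name = 'hello'
data = name[2:3]  # -> data = 'l'
name = name.upper()  # -> name = 'HELLO'
out = data + name[-1]  # -> out = 'lO'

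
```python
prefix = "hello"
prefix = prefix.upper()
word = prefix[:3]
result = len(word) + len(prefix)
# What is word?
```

Answer: 'HEL'

Derivation:
Trace (tracking word):
prefix = 'hello'  # -> prefix = 'hello'
prefix = prefix.upper()  # -> prefix = 'HELLO'
word = prefix[:3]  # -> word = 'HEL'
result = len(word) + len(prefix)  # -> result = 8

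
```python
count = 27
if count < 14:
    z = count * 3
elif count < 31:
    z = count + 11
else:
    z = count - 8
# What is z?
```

Trace (tracking z):
count = 27  # -> count = 27
if count < 14:  # condition is False
elif count < 31:  # condition is True
    z = count + 11  # -> z = 38

Answer: 38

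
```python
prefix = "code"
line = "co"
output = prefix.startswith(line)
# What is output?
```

Answer: True

Derivation:
Trace (tracking output):
prefix = 'code'  # -> prefix = 'code'
line = 'co'  # -> line = 'co'
output = prefix.startswith(line)  # -> output = True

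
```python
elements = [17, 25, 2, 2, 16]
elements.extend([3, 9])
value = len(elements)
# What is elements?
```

Trace (tracking elements):
elements = [17, 25, 2, 2, 16]  # -> elements = [17, 25, 2, 2, 16]
elements.extend([3, 9])  # -> elements = [17, 25, 2, 2, 16, 3, 9]
value = len(elements)  # -> value = 7

Answer: [17, 25, 2, 2, 16, 3, 9]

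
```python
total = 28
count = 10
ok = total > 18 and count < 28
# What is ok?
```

Answer: True

Derivation:
Trace (tracking ok):
total = 28  # -> total = 28
count = 10  # -> count = 10
ok = total > 18 and count < 28  # -> ok = True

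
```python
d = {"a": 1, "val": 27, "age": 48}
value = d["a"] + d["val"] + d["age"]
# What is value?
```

Answer: 76

Derivation:
Trace (tracking value):
d = {'a': 1, 'val': 27, 'age': 48}  # -> d = {'a': 1, 'val': 27, 'age': 48}
value = d['a'] + d['val'] + d['age']  # -> value = 76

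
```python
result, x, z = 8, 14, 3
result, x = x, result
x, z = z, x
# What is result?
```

Trace (tracking result):
result, x, z = (8, 14, 3)  # -> result = 8, x = 14, z = 3
result, x = (x, result)  # -> result = 14, x = 8
x, z = (z, x)  # -> x = 3, z = 8

Answer: 14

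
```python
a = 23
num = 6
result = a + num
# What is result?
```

Trace (tracking result):
a = 23  # -> a = 23
num = 6  # -> num = 6
result = a + num  # -> result = 29

Answer: 29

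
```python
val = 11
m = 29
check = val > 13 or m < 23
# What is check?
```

Answer: False

Derivation:
Trace (tracking check):
val = 11  # -> val = 11
m = 29  # -> m = 29
check = val > 13 or m < 23  # -> check = False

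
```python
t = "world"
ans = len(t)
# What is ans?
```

Trace (tracking ans):
t = 'world'  # -> t = 'world'
ans = len(t)  # -> ans = 5

Answer: 5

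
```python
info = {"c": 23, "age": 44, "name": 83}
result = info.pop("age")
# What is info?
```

Answer: {'c': 23, 'name': 83}

Derivation:
Trace (tracking info):
info = {'c': 23, 'age': 44, 'name': 83}  # -> info = {'c': 23, 'age': 44, 'name': 83}
result = info.pop('age')  # -> result = 44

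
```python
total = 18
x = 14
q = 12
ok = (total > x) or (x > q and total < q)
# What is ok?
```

Trace (tracking ok):
total = 18  # -> total = 18
x = 14  # -> x = 14
q = 12  # -> q = 12
ok = total > x or (x > q and total < q)  # -> ok = True

Answer: True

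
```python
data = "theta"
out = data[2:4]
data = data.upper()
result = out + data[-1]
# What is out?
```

Trace (tracking out):
data = 'theta'  # -> data = 'theta'
out = data[2:4]  # -> out = 'et'
data = data.upper()  # -> data = 'THETA'
result = out + data[-1]  # -> result = 'etA'

Answer: 'et'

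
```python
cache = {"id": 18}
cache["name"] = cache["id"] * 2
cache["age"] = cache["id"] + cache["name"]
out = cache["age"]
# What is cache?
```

Trace (tracking cache):
cache = {'id': 18}  # -> cache = {'id': 18}
cache['name'] = cache['id'] * 2  # -> cache = {'id': 18, 'name': 36}
cache['age'] = cache['id'] + cache['name']  # -> cache = {'id': 18, 'name': 36, 'age': 54}
out = cache['age']  # -> out = 54

Answer: {'id': 18, 'name': 36, 'age': 54}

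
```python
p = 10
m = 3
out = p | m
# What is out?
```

Trace (tracking out):
p = 10  # -> p = 10
m = 3  # -> m = 3
out = p | m  # -> out = 11

Answer: 11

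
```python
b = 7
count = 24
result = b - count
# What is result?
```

Answer: -17

Derivation:
Trace (tracking result):
b = 7  # -> b = 7
count = 24  # -> count = 24
result = b - count  # -> result = -17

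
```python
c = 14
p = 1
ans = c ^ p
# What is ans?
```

Trace (tracking ans):
c = 14  # -> c = 14
p = 1  # -> p = 1
ans = c ^ p  # -> ans = 15

Answer: 15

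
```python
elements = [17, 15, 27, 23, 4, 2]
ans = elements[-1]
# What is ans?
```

Trace (tracking ans):
elements = [17, 15, 27, 23, 4, 2]  # -> elements = [17, 15, 27, 23, 4, 2]
ans = elements[-1]  # -> ans = 2

Answer: 2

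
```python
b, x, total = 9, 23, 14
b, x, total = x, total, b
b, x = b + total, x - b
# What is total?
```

Trace (tracking total):
b, x, total = (9, 23, 14)  # -> b = 9, x = 23, total = 14
b, x, total = (x, total, b)  # -> b = 23, x = 14, total = 9
b, x = (b + total, x - b)  # -> b = 32, x = -9

Answer: 9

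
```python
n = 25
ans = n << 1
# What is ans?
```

Trace (tracking ans):
n = 25  # -> n = 25
ans = n << 1  # -> ans = 50

Answer: 50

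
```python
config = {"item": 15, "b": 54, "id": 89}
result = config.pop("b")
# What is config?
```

Answer: {'item': 15, 'id': 89}

Derivation:
Trace (tracking config):
config = {'item': 15, 'b': 54, 'id': 89}  # -> config = {'item': 15, 'b': 54, 'id': 89}
result = config.pop('b')  # -> result = 54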